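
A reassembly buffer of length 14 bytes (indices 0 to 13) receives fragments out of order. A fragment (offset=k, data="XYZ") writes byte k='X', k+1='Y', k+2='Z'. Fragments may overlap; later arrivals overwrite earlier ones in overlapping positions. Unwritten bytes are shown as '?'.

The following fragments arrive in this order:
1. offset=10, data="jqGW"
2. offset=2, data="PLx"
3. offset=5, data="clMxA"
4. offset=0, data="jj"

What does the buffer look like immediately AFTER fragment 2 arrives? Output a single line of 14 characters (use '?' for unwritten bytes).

Answer: ??PLx?????jqGW

Derivation:
Fragment 1: offset=10 data="jqGW" -> buffer=??????????jqGW
Fragment 2: offset=2 data="PLx" -> buffer=??PLx?????jqGW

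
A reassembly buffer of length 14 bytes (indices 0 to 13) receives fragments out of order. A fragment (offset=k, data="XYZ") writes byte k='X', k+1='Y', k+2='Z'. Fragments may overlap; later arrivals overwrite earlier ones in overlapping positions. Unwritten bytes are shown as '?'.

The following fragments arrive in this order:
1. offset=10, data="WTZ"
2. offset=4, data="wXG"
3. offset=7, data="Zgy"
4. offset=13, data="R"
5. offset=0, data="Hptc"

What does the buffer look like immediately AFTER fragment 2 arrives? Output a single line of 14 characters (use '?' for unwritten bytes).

Fragment 1: offset=10 data="WTZ" -> buffer=??????????WTZ?
Fragment 2: offset=4 data="wXG" -> buffer=????wXG???WTZ?

Answer: ????wXG???WTZ?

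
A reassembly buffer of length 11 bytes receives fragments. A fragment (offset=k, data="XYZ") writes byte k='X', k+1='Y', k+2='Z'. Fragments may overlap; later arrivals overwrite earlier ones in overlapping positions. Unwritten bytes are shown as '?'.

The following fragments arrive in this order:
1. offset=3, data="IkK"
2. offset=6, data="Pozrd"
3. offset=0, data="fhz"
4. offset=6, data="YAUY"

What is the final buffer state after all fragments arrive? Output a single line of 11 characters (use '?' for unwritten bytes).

Answer: fhzIkKYAUYd

Derivation:
Fragment 1: offset=3 data="IkK" -> buffer=???IkK?????
Fragment 2: offset=6 data="Pozrd" -> buffer=???IkKPozrd
Fragment 3: offset=0 data="fhz" -> buffer=fhzIkKPozrd
Fragment 4: offset=6 data="YAUY" -> buffer=fhzIkKYAUYd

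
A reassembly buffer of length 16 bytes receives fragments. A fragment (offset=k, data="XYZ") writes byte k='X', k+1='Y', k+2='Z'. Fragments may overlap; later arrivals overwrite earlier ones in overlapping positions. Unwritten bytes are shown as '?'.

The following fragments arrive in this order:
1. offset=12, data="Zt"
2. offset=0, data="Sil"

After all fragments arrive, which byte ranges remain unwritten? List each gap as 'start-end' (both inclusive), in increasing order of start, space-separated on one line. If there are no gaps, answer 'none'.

Fragment 1: offset=12 len=2
Fragment 2: offset=0 len=3
Gaps: 3-11 14-15

Answer: 3-11 14-15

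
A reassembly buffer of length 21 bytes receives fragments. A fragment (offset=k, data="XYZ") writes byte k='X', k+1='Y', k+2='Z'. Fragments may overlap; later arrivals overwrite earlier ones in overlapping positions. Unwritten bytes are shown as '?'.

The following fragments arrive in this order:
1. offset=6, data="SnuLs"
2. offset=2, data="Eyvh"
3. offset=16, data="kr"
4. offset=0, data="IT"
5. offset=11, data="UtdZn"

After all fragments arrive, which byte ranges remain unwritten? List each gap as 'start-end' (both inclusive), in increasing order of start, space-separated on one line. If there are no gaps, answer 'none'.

Answer: 18-20

Derivation:
Fragment 1: offset=6 len=5
Fragment 2: offset=2 len=4
Fragment 3: offset=16 len=2
Fragment 4: offset=0 len=2
Fragment 5: offset=11 len=5
Gaps: 18-20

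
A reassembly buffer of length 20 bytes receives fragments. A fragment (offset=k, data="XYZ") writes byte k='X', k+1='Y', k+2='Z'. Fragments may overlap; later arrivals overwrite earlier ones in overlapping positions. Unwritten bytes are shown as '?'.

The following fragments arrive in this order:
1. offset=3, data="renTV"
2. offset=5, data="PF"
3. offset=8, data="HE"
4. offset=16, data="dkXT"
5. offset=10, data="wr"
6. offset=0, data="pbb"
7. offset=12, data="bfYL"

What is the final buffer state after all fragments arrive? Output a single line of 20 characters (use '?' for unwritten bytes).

Fragment 1: offset=3 data="renTV" -> buffer=???renTV????????????
Fragment 2: offset=5 data="PF" -> buffer=???rePFV????????????
Fragment 3: offset=8 data="HE" -> buffer=???rePFVHE??????????
Fragment 4: offset=16 data="dkXT" -> buffer=???rePFVHE??????dkXT
Fragment 5: offset=10 data="wr" -> buffer=???rePFVHEwr????dkXT
Fragment 6: offset=0 data="pbb" -> buffer=pbbrePFVHEwr????dkXT
Fragment 7: offset=12 data="bfYL" -> buffer=pbbrePFVHEwrbfYLdkXT

Answer: pbbrePFVHEwrbfYLdkXT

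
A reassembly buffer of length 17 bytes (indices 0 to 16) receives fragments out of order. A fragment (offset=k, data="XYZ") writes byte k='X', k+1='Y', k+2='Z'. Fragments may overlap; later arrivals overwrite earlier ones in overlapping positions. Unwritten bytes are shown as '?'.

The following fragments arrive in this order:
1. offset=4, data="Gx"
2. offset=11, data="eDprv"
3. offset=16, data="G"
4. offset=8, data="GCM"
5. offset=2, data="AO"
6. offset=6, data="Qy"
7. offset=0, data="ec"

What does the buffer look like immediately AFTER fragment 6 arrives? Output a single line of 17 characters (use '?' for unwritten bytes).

Fragment 1: offset=4 data="Gx" -> buffer=????Gx???????????
Fragment 2: offset=11 data="eDprv" -> buffer=????Gx?????eDprv?
Fragment 3: offset=16 data="G" -> buffer=????Gx?????eDprvG
Fragment 4: offset=8 data="GCM" -> buffer=????Gx??GCMeDprvG
Fragment 5: offset=2 data="AO" -> buffer=??AOGx??GCMeDprvG
Fragment 6: offset=6 data="Qy" -> buffer=??AOGxQyGCMeDprvG

Answer: ??AOGxQyGCMeDprvG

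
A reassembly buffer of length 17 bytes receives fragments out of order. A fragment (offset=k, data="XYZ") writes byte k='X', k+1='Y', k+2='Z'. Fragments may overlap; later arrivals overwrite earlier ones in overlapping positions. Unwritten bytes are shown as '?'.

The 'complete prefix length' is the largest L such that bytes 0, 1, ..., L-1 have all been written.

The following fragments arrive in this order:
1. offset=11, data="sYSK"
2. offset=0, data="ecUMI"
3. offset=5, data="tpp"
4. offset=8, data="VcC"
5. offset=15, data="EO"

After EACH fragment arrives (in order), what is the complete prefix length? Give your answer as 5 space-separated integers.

Fragment 1: offset=11 data="sYSK" -> buffer=???????????sYSK?? -> prefix_len=0
Fragment 2: offset=0 data="ecUMI" -> buffer=ecUMI??????sYSK?? -> prefix_len=5
Fragment 3: offset=5 data="tpp" -> buffer=ecUMItpp???sYSK?? -> prefix_len=8
Fragment 4: offset=8 data="VcC" -> buffer=ecUMItppVcCsYSK?? -> prefix_len=15
Fragment 5: offset=15 data="EO" -> buffer=ecUMItppVcCsYSKEO -> prefix_len=17

Answer: 0 5 8 15 17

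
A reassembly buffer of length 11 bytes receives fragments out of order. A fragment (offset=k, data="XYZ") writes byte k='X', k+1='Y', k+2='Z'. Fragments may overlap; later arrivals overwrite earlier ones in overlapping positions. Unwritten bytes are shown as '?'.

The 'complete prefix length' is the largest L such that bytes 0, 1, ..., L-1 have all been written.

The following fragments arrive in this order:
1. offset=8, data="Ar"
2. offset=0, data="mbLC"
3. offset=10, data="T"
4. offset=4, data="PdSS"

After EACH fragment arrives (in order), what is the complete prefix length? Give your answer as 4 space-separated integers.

Fragment 1: offset=8 data="Ar" -> buffer=????????Ar? -> prefix_len=0
Fragment 2: offset=0 data="mbLC" -> buffer=mbLC????Ar? -> prefix_len=4
Fragment 3: offset=10 data="T" -> buffer=mbLC????ArT -> prefix_len=4
Fragment 4: offset=4 data="PdSS" -> buffer=mbLCPdSSArT -> prefix_len=11

Answer: 0 4 4 11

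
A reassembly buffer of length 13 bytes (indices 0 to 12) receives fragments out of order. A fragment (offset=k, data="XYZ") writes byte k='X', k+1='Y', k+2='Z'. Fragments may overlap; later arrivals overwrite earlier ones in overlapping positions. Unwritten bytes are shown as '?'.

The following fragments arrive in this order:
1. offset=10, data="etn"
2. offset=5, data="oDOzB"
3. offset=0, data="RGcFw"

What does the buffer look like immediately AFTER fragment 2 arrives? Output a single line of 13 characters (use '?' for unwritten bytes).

Fragment 1: offset=10 data="etn" -> buffer=??????????etn
Fragment 2: offset=5 data="oDOzB" -> buffer=?????oDOzBetn

Answer: ?????oDOzBetn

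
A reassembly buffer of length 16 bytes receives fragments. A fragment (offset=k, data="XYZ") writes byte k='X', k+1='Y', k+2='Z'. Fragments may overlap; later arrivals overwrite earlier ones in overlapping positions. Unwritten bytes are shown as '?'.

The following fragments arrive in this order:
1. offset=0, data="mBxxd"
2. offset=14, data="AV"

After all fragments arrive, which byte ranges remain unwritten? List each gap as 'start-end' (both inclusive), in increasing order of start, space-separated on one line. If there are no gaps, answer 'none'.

Fragment 1: offset=0 len=5
Fragment 2: offset=14 len=2
Gaps: 5-13

Answer: 5-13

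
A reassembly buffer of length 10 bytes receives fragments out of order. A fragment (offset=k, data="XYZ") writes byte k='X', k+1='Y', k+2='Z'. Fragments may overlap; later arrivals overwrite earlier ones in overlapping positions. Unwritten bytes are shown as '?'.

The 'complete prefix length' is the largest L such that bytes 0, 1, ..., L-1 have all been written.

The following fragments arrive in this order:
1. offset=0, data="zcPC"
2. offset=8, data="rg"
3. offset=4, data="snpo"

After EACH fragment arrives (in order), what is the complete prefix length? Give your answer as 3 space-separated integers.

Answer: 4 4 10

Derivation:
Fragment 1: offset=0 data="zcPC" -> buffer=zcPC?????? -> prefix_len=4
Fragment 2: offset=8 data="rg" -> buffer=zcPC????rg -> prefix_len=4
Fragment 3: offset=4 data="snpo" -> buffer=zcPCsnporg -> prefix_len=10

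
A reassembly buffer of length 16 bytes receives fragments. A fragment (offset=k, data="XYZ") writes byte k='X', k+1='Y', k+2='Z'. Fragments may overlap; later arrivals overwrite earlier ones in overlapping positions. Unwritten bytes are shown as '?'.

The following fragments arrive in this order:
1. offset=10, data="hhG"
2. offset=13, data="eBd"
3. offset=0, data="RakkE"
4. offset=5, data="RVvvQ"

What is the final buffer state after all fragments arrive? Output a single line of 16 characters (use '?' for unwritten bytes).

Fragment 1: offset=10 data="hhG" -> buffer=??????????hhG???
Fragment 2: offset=13 data="eBd" -> buffer=??????????hhGeBd
Fragment 3: offset=0 data="RakkE" -> buffer=RakkE?????hhGeBd
Fragment 4: offset=5 data="RVvvQ" -> buffer=RakkERVvvQhhGeBd

Answer: RakkERVvvQhhGeBd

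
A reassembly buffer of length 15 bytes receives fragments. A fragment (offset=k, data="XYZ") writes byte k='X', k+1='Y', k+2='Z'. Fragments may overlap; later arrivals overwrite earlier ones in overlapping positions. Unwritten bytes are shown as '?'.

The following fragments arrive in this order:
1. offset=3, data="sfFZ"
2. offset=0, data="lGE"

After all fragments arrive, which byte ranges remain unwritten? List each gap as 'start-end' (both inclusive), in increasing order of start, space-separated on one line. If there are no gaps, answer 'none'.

Fragment 1: offset=3 len=4
Fragment 2: offset=0 len=3
Gaps: 7-14

Answer: 7-14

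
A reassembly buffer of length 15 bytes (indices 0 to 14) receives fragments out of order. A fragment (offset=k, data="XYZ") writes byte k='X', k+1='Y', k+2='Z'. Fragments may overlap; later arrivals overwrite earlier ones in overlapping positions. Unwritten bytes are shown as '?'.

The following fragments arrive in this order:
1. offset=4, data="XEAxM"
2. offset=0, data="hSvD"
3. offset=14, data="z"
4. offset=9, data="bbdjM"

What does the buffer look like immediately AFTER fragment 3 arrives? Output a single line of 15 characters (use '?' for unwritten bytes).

Answer: hSvDXEAxM?????z

Derivation:
Fragment 1: offset=4 data="XEAxM" -> buffer=????XEAxM??????
Fragment 2: offset=0 data="hSvD" -> buffer=hSvDXEAxM??????
Fragment 3: offset=14 data="z" -> buffer=hSvDXEAxM?????z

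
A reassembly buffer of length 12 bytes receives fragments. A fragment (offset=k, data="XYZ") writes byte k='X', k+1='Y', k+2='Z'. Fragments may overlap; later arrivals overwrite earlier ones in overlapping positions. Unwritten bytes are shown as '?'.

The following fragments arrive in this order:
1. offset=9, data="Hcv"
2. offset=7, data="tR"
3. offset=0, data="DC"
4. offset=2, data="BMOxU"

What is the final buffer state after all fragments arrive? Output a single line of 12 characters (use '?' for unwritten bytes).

Answer: DCBMOxUtRHcv

Derivation:
Fragment 1: offset=9 data="Hcv" -> buffer=?????????Hcv
Fragment 2: offset=7 data="tR" -> buffer=???????tRHcv
Fragment 3: offset=0 data="DC" -> buffer=DC?????tRHcv
Fragment 4: offset=2 data="BMOxU" -> buffer=DCBMOxUtRHcv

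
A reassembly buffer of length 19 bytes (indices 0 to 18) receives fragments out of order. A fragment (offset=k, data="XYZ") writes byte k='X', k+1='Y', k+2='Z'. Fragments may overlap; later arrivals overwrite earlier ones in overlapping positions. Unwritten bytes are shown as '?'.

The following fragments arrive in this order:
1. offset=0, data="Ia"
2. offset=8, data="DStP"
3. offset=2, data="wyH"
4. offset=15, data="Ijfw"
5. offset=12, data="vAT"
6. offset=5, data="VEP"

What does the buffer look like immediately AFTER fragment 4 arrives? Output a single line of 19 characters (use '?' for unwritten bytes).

Fragment 1: offset=0 data="Ia" -> buffer=Ia?????????????????
Fragment 2: offset=8 data="DStP" -> buffer=Ia??????DStP???????
Fragment 3: offset=2 data="wyH" -> buffer=IawyH???DStP???????
Fragment 4: offset=15 data="Ijfw" -> buffer=IawyH???DStP???Ijfw

Answer: IawyH???DStP???Ijfw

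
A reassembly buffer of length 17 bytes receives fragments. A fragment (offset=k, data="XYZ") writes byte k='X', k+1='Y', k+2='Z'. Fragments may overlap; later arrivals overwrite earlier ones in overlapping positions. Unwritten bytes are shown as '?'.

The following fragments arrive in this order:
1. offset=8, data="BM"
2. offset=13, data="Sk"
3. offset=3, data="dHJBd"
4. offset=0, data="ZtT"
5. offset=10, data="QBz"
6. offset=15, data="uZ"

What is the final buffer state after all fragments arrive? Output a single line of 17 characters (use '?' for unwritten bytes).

Answer: ZtTdHJBdBMQBzSkuZ

Derivation:
Fragment 1: offset=8 data="BM" -> buffer=????????BM???????
Fragment 2: offset=13 data="Sk" -> buffer=????????BM???Sk??
Fragment 3: offset=3 data="dHJBd" -> buffer=???dHJBdBM???Sk??
Fragment 4: offset=0 data="ZtT" -> buffer=ZtTdHJBdBM???Sk??
Fragment 5: offset=10 data="QBz" -> buffer=ZtTdHJBdBMQBzSk??
Fragment 6: offset=15 data="uZ" -> buffer=ZtTdHJBdBMQBzSkuZ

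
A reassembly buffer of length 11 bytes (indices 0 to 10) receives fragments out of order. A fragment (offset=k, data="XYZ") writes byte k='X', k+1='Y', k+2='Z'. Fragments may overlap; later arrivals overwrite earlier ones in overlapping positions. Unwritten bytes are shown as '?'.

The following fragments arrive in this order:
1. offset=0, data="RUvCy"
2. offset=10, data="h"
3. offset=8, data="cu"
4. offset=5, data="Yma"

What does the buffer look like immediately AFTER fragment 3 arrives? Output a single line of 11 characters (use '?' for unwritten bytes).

Answer: RUvCy???cuh

Derivation:
Fragment 1: offset=0 data="RUvCy" -> buffer=RUvCy??????
Fragment 2: offset=10 data="h" -> buffer=RUvCy?????h
Fragment 3: offset=8 data="cu" -> buffer=RUvCy???cuh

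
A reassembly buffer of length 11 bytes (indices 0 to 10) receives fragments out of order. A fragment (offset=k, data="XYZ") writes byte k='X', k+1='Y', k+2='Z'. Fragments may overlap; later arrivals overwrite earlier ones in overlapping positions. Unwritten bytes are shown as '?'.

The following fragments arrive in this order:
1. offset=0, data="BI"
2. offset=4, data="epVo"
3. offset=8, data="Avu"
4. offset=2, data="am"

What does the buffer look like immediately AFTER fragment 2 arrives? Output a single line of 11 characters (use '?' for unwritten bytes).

Answer: BI??epVo???

Derivation:
Fragment 1: offset=0 data="BI" -> buffer=BI?????????
Fragment 2: offset=4 data="epVo" -> buffer=BI??epVo???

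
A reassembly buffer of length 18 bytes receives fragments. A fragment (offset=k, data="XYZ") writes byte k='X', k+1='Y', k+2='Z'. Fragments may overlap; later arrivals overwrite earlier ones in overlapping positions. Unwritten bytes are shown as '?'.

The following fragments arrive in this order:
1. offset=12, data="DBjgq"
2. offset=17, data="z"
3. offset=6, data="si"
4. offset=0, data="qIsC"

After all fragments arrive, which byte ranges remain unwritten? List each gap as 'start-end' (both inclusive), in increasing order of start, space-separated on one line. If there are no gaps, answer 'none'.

Answer: 4-5 8-11

Derivation:
Fragment 1: offset=12 len=5
Fragment 2: offset=17 len=1
Fragment 3: offset=6 len=2
Fragment 4: offset=0 len=4
Gaps: 4-5 8-11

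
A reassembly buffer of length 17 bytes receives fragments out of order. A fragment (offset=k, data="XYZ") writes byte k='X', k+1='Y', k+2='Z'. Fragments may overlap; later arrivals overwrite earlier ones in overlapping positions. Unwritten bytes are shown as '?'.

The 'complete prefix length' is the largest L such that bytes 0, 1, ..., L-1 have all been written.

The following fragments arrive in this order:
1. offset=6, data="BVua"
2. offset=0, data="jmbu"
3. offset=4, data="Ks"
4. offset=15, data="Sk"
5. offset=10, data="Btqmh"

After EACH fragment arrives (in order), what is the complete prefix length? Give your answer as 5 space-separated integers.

Answer: 0 4 10 10 17

Derivation:
Fragment 1: offset=6 data="BVua" -> buffer=??????BVua??????? -> prefix_len=0
Fragment 2: offset=0 data="jmbu" -> buffer=jmbu??BVua??????? -> prefix_len=4
Fragment 3: offset=4 data="Ks" -> buffer=jmbuKsBVua??????? -> prefix_len=10
Fragment 4: offset=15 data="Sk" -> buffer=jmbuKsBVua?????Sk -> prefix_len=10
Fragment 5: offset=10 data="Btqmh" -> buffer=jmbuKsBVuaBtqmhSk -> prefix_len=17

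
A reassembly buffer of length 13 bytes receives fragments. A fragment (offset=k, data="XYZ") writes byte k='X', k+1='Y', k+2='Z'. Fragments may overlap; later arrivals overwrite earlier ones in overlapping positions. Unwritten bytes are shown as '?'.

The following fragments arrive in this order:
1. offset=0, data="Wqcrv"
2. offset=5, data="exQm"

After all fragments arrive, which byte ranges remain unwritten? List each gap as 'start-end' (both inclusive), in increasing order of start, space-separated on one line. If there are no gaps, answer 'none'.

Answer: 9-12

Derivation:
Fragment 1: offset=0 len=5
Fragment 2: offset=5 len=4
Gaps: 9-12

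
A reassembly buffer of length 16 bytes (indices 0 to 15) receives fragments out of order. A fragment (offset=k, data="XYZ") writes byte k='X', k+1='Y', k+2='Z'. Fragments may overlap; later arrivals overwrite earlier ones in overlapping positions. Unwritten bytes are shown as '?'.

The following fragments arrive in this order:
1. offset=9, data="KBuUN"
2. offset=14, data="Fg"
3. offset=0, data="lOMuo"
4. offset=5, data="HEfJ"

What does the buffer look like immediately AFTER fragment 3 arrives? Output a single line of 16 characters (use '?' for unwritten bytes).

Answer: lOMuo????KBuUNFg

Derivation:
Fragment 1: offset=9 data="KBuUN" -> buffer=?????????KBuUN??
Fragment 2: offset=14 data="Fg" -> buffer=?????????KBuUNFg
Fragment 3: offset=0 data="lOMuo" -> buffer=lOMuo????KBuUNFg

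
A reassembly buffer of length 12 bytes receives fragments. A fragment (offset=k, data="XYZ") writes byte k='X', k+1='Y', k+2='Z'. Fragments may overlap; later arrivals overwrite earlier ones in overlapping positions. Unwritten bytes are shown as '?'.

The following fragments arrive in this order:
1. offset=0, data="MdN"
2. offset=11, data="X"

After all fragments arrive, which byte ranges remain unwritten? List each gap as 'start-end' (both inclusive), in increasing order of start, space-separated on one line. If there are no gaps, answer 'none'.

Fragment 1: offset=0 len=3
Fragment 2: offset=11 len=1
Gaps: 3-10

Answer: 3-10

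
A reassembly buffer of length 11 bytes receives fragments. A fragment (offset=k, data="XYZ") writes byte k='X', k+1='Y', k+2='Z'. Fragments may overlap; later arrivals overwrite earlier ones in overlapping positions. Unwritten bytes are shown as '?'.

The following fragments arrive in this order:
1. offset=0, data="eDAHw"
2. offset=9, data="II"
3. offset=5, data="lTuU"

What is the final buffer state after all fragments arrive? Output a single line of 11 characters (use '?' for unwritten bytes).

Fragment 1: offset=0 data="eDAHw" -> buffer=eDAHw??????
Fragment 2: offset=9 data="II" -> buffer=eDAHw????II
Fragment 3: offset=5 data="lTuU" -> buffer=eDAHwlTuUII

Answer: eDAHwlTuUII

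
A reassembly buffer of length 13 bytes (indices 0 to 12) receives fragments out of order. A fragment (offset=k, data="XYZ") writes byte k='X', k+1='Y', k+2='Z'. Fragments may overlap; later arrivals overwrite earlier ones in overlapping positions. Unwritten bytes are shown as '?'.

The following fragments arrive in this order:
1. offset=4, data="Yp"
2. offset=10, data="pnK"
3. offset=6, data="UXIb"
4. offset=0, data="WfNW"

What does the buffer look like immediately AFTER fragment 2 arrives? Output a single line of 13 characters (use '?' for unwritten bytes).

Fragment 1: offset=4 data="Yp" -> buffer=????Yp???????
Fragment 2: offset=10 data="pnK" -> buffer=????Yp????pnK

Answer: ????Yp????pnK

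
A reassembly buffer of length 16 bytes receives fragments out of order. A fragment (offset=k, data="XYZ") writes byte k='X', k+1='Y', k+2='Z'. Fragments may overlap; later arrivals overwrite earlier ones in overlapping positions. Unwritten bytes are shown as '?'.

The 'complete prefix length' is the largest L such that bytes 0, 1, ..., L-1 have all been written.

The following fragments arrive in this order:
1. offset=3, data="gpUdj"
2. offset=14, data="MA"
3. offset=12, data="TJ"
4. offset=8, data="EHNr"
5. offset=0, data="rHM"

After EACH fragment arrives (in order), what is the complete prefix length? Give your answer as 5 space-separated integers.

Answer: 0 0 0 0 16

Derivation:
Fragment 1: offset=3 data="gpUdj" -> buffer=???gpUdj???????? -> prefix_len=0
Fragment 2: offset=14 data="MA" -> buffer=???gpUdj??????MA -> prefix_len=0
Fragment 3: offset=12 data="TJ" -> buffer=???gpUdj????TJMA -> prefix_len=0
Fragment 4: offset=8 data="EHNr" -> buffer=???gpUdjEHNrTJMA -> prefix_len=0
Fragment 5: offset=0 data="rHM" -> buffer=rHMgpUdjEHNrTJMA -> prefix_len=16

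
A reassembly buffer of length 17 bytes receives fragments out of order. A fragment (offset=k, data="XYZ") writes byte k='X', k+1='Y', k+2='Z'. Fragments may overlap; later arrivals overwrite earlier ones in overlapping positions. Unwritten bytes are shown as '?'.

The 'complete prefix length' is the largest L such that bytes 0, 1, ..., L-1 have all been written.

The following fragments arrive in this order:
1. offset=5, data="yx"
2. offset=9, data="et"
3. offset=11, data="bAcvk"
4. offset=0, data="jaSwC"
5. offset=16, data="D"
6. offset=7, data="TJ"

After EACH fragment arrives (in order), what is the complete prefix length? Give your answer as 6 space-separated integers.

Fragment 1: offset=5 data="yx" -> buffer=?????yx?????????? -> prefix_len=0
Fragment 2: offset=9 data="et" -> buffer=?????yx??et?????? -> prefix_len=0
Fragment 3: offset=11 data="bAcvk" -> buffer=?????yx??etbAcvk? -> prefix_len=0
Fragment 4: offset=0 data="jaSwC" -> buffer=jaSwCyx??etbAcvk? -> prefix_len=7
Fragment 5: offset=16 data="D" -> buffer=jaSwCyx??etbAcvkD -> prefix_len=7
Fragment 6: offset=7 data="TJ" -> buffer=jaSwCyxTJetbAcvkD -> prefix_len=17

Answer: 0 0 0 7 7 17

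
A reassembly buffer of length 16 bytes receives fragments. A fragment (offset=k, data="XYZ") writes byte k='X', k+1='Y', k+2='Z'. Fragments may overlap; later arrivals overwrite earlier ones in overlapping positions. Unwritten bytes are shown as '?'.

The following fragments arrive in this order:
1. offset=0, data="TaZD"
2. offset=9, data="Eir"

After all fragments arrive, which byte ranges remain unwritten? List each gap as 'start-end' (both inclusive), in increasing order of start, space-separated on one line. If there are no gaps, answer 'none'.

Answer: 4-8 12-15

Derivation:
Fragment 1: offset=0 len=4
Fragment 2: offset=9 len=3
Gaps: 4-8 12-15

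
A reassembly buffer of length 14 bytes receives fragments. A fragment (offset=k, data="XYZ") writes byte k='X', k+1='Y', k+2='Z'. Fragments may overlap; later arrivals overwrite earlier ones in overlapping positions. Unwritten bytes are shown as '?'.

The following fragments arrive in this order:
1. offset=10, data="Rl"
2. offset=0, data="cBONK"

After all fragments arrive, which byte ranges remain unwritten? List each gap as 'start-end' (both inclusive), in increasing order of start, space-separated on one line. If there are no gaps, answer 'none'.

Fragment 1: offset=10 len=2
Fragment 2: offset=0 len=5
Gaps: 5-9 12-13

Answer: 5-9 12-13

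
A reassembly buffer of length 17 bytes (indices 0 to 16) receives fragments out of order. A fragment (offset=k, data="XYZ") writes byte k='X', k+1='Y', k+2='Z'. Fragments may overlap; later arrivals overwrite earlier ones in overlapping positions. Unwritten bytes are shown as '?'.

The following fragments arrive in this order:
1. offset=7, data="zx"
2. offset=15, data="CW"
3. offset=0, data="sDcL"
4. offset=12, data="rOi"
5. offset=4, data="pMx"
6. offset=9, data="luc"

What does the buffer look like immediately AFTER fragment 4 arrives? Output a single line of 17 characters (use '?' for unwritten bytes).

Fragment 1: offset=7 data="zx" -> buffer=???????zx????????
Fragment 2: offset=15 data="CW" -> buffer=???????zx??????CW
Fragment 3: offset=0 data="sDcL" -> buffer=sDcL???zx??????CW
Fragment 4: offset=12 data="rOi" -> buffer=sDcL???zx???rOiCW

Answer: sDcL???zx???rOiCW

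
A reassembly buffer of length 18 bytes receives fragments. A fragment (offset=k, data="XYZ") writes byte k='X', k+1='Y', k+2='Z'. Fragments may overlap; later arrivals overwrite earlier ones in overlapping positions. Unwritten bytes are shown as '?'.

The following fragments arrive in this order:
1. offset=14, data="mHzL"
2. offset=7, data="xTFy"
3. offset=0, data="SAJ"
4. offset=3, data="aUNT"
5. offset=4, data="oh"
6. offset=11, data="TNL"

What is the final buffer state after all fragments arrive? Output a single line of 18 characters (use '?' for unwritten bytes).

Fragment 1: offset=14 data="mHzL" -> buffer=??????????????mHzL
Fragment 2: offset=7 data="xTFy" -> buffer=???????xTFy???mHzL
Fragment 3: offset=0 data="SAJ" -> buffer=SAJ????xTFy???mHzL
Fragment 4: offset=3 data="aUNT" -> buffer=SAJaUNTxTFy???mHzL
Fragment 5: offset=4 data="oh" -> buffer=SAJaohTxTFy???mHzL
Fragment 6: offset=11 data="TNL" -> buffer=SAJaohTxTFyTNLmHzL

Answer: SAJaohTxTFyTNLmHzL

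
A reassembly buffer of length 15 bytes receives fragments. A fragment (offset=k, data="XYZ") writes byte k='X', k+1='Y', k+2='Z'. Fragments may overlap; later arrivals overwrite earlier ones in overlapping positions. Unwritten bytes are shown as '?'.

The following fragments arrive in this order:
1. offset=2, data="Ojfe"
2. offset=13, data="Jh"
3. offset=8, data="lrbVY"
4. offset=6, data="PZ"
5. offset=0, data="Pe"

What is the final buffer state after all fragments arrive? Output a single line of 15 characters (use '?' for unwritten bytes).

Answer: PeOjfePZlrbVYJh

Derivation:
Fragment 1: offset=2 data="Ojfe" -> buffer=??Ojfe?????????
Fragment 2: offset=13 data="Jh" -> buffer=??Ojfe???????Jh
Fragment 3: offset=8 data="lrbVY" -> buffer=??Ojfe??lrbVYJh
Fragment 4: offset=6 data="PZ" -> buffer=??OjfePZlrbVYJh
Fragment 5: offset=0 data="Pe" -> buffer=PeOjfePZlrbVYJh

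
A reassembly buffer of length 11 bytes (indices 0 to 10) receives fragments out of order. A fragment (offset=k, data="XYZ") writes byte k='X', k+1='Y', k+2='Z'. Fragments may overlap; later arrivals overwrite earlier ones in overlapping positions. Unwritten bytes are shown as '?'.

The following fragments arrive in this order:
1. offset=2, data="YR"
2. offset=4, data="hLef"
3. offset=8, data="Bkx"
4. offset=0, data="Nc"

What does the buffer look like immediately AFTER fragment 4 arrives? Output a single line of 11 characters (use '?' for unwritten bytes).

Answer: NcYRhLefBkx

Derivation:
Fragment 1: offset=2 data="YR" -> buffer=??YR???????
Fragment 2: offset=4 data="hLef" -> buffer=??YRhLef???
Fragment 3: offset=8 data="Bkx" -> buffer=??YRhLefBkx
Fragment 4: offset=0 data="Nc" -> buffer=NcYRhLefBkx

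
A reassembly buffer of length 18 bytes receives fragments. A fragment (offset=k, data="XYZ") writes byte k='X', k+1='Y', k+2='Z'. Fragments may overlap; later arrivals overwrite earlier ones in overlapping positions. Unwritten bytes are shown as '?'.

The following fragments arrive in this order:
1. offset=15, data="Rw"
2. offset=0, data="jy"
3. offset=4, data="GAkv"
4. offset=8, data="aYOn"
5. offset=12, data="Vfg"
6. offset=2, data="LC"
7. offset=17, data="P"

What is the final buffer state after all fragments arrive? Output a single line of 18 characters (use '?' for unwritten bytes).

Fragment 1: offset=15 data="Rw" -> buffer=???????????????Rw?
Fragment 2: offset=0 data="jy" -> buffer=jy?????????????Rw?
Fragment 3: offset=4 data="GAkv" -> buffer=jy??GAkv???????Rw?
Fragment 4: offset=8 data="aYOn" -> buffer=jy??GAkvaYOn???Rw?
Fragment 5: offset=12 data="Vfg" -> buffer=jy??GAkvaYOnVfgRw?
Fragment 6: offset=2 data="LC" -> buffer=jyLCGAkvaYOnVfgRw?
Fragment 7: offset=17 data="P" -> buffer=jyLCGAkvaYOnVfgRwP

Answer: jyLCGAkvaYOnVfgRwP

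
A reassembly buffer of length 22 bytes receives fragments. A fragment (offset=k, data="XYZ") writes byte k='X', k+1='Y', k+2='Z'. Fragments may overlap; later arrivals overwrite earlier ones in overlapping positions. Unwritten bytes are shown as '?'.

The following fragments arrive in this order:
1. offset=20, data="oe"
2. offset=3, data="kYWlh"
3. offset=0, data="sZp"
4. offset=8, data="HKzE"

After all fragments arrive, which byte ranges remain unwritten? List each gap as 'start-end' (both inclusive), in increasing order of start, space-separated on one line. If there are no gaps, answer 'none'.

Answer: 12-19

Derivation:
Fragment 1: offset=20 len=2
Fragment 2: offset=3 len=5
Fragment 3: offset=0 len=3
Fragment 4: offset=8 len=4
Gaps: 12-19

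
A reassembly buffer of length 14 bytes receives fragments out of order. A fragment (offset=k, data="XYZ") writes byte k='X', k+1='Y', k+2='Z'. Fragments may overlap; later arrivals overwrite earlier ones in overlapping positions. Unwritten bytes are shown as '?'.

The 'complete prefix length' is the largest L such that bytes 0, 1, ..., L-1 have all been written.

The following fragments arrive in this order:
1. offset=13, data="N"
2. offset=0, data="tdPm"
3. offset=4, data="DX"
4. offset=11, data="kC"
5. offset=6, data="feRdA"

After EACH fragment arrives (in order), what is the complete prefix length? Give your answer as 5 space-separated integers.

Answer: 0 4 6 6 14

Derivation:
Fragment 1: offset=13 data="N" -> buffer=?????????????N -> prefix_len=0
Fragment 2: offset=0 data="tdPm" -> buffer=tdPm?????????N -> prefix_len=4
Fragment 3: offset=4 data="DX" -> buffer=tdPmDX???????N -> prefix_len=6
Fragment 4: offset=11 data="kC" -> buffer=tdPmDX?????kCN -> prefix_len=6
Fragment 5: offset=6 data="feRdA" -> buffer=tdPmDXfeRdAkCN -> prefix_len=14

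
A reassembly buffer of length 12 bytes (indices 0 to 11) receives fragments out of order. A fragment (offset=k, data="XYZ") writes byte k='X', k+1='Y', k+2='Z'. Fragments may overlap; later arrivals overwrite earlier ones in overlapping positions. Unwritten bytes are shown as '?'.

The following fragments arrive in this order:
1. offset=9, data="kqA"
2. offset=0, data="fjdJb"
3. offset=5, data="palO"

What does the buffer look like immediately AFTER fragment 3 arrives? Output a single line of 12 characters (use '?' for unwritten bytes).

Answer: fjdJbpalOkqA

Derivation:
Fragment 1: offset=9 data="kqA" -> buffer=?????????kqA
Fragment 2: offset=0 data="fjdJb" -> buffer=fjdJb????kqA
Fragment 3: offset=5 data="palO" -> buffer=fjdJbpalOkqA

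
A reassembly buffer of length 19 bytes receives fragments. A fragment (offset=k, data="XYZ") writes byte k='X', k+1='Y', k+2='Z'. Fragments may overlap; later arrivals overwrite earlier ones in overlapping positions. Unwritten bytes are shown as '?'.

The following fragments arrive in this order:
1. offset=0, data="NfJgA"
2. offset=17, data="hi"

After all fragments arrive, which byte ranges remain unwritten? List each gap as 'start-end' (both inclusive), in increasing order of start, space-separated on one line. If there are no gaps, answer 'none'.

Answer: 5-16

Derivation:
Fragment 1: offset=0 len=5
Fragment 2: offset=17 len=2
Gaps: 5-16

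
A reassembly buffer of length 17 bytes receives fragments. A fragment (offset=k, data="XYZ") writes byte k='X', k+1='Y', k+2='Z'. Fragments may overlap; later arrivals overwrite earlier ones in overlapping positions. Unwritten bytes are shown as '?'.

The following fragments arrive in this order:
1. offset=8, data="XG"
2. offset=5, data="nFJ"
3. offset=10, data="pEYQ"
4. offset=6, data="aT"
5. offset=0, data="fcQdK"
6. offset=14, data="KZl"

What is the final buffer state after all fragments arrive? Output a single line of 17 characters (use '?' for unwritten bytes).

Answer: fcQdKnaTXGpEYQKZl

Derivation:
Fragment 1: offset=8 data="XG" -> buffer=????????XG???????
Fragment 2: offset=5 data="nFJ" -> buffer=?????nFJXG???????
Fragment 3: offset=10 data="pEYQ" -> buffer=?????nFJXGpEYQ???
Fragment 4: offset=6 data="aT" -> buffer=?????naTXGpEYQ???
Fragment 5: offset=0 data="fcQdK" -> buffer=fcQdKnaTXGpEYQ???
Fragment 6: offset=14 data="KZl" -> buffer=fcQdKnaTXGpEYQKZl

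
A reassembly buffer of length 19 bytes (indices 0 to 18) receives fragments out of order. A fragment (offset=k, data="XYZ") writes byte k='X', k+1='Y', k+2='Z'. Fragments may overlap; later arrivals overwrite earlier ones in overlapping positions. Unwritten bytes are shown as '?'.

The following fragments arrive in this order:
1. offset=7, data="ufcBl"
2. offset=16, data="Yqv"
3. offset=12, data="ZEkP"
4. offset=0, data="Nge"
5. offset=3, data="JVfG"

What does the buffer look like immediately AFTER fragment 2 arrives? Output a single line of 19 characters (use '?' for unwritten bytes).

Answer: ???????ufcBl????Yqv

Derivation:
Fragment 1: offset=7 data="ufcBl" -> buffer=???????ufcBl???????
Fragment 2: offset=16 data="Yqv" -> buffer=???????ufcBl????Yqv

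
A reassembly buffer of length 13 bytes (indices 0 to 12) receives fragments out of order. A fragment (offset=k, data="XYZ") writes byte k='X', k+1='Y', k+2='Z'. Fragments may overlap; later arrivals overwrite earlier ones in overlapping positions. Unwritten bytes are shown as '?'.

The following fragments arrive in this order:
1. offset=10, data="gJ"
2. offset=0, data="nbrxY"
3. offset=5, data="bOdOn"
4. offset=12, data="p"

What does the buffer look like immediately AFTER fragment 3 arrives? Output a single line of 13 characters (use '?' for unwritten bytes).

Answer: nbrxYbOdOngJ?

Derivation:
Fragment 1: offset=10 data="gJ" -> buffer=??????????gJ?
Fragment 2: offset=0 data="nbrxY" -> buffer=nbrxY?????gJ?
Fragment 3: offset=5 data="bOdOn" -> buffer=nbrxYbOdOngJ?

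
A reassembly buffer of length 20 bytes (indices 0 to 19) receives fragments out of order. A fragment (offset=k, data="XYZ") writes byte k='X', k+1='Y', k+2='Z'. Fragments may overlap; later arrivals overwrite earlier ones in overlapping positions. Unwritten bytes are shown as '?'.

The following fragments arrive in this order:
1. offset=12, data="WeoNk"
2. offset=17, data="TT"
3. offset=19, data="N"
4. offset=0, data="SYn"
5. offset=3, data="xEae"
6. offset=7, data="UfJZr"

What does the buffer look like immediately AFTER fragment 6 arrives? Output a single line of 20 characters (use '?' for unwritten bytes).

Answer: SYnxEaeUfJZrWeoNkTTN

Derivation:
Fragment 1: offset=12 data="WeoNk" -> buffer=????????????WeoNk???
Fragment 2: offset=17 data="TT" -> buffer=????????????WeoNkTT?
Fragment 3: offset=19 data="N" -> buffer=????????????WeoNkTTN
Fragment 4: offset=0 data="SYn" -> buffer=SYn?????????WeoNkTTN
Fragment 5: offset=3 data="xEae" -> buffer=SYnxEae?????WeoNkTTN
Fragment 6: offset=7 data="UfJZr" -> buffer=SYnxEaeUfJZrWeoNkTTN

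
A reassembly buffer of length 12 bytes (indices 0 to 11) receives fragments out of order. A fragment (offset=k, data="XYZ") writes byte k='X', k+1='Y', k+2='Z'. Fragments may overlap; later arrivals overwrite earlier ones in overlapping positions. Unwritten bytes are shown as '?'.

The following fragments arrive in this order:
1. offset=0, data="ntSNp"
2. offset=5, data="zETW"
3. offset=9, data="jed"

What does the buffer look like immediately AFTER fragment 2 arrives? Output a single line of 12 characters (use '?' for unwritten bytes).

Answer: ntSNpzETW???

Derivation:
Fragment 1: offset=0 data="ntSNp" -> buffer=ntSNp???????
Fragment 2: offset=5 data="zETW" -> buffer=ntSNpzETW???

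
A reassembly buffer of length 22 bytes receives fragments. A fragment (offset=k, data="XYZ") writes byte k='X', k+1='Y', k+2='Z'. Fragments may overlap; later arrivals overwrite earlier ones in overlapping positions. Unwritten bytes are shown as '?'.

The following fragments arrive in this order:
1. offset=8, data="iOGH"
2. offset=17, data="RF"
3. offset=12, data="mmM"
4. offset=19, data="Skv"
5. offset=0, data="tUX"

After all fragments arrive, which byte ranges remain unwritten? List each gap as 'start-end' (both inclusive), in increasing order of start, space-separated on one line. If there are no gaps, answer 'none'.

Answer: 3-7 15-16

Derivation:
Fragment 1: offset=8 len=4
Fragment 2: offset=17 len=2
Fragment 3: offset=12 len=3
Fragment 4: offset=19 len=3
Fragment 5: offset=0 len=3
Gaps: 3-7 15-16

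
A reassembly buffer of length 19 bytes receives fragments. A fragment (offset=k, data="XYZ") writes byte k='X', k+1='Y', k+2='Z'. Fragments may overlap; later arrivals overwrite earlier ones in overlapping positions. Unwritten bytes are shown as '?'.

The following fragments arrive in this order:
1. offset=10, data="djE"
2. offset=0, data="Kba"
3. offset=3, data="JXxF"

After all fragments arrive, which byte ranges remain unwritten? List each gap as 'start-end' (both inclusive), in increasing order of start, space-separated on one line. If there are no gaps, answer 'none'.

Fragment 1: offset=10 len=3
Fragment 2: offset=0 len=3
Fragment 3: offset=3 len=4
Gaps: 7-9 13-18

Answer: 7-9 13-18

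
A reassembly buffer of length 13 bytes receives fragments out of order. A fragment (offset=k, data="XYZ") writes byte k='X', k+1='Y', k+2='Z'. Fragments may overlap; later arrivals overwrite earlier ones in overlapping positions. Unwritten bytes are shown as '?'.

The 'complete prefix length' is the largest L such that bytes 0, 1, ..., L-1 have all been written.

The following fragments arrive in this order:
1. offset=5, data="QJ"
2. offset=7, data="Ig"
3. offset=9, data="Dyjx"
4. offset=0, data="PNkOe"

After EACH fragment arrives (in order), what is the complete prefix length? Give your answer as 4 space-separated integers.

Answer: 0 0 0 13

Derivation:
Fragment 1: offset=5 data="QJ" -> buffer=?????QJ?????? -> prefix_len=0
Fragment 2: offset=7 data="Ig" -> buffer=?????QJIg???? -> prefix_len=0
Fragment 3: offset=9 data="Dyjx" -> buffer=?????QJIgDyjx -> prefix_len=0
Fragment 4: offset=0 data="PNkOe" -> buffer=PNkOeQJIgDyjx -> prefix_len=13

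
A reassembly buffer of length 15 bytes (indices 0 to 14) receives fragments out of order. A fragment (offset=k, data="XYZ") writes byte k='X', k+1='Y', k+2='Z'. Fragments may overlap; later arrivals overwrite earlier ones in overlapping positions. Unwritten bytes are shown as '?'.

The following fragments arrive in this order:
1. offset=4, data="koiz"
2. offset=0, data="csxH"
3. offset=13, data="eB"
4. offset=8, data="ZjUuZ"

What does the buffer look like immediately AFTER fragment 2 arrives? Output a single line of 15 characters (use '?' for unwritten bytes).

Fragment 1: offset=4 data="koiz" -> buffer=????koiz???????
Fragment 2: offset=0 data="csxH" -> buffer=csxHkoiz???????

Answer: csxHkoiz???????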